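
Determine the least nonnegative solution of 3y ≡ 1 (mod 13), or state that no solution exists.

9

gcd(13, 3) = 1  (13 = 4×3 + 1, 3 = 3×1).
1 divides 1, so solutions exist.
Back-substituting, 3×(-4) + 13×(1) = 1.
So 3×(-4) ≡ 1 (mod 13); multiply by 1: y ≡ -4 (mod 13).
Smallest nonnegative: y = -4 mod 13 = 9.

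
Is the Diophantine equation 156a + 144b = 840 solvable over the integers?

yes

gcd(156, 144):
  156 = 1×144 + 12
  144 = 12×12
so gcd(156, 144) = 12.
12 divides 840, so integer solutions exist.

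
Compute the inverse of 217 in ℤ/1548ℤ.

1441

gcd(1548, 217) = 1.
By Bézout, 217·(-107) + 1548·(15) = 1.
So 217·-107 ≡ 1 (mod 1548), and -107 mod 1548 = 1441.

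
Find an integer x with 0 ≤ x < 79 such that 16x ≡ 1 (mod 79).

5

gcd(79, 16) = 1  (79 = 4×16 + 15, 16 = 1×15 + 1, 15 = 15×1).
Back-substituting, 16×(5) + 79×(-1) = 1.
So 16×5 ≡ 1 (mod 79), and 5 mod 79 = 5.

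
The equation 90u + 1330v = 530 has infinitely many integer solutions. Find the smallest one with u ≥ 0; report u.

65

gcd(1330, 90):
  1330 = 14·90 + 70
  90 = 1·70 + 20
  70 = 3·20 + 10
  20 = 2·10
so gcd(1330, 90) = 10.
10 divides 530, so solutions exist.
Back-substitute for Bézout coefficients:
  10 = 70 - 3·20
  ... = 90·(-59) + 1330·(4)
Scale by 530/10 = 53: (u₀, v₀) = (-3127, 212).
General solution: u = -3127 + 133t, v = 212 - 9t for integer t.
u ≥ 0: smallest is -3127 mod 133 = 65 (at t = 24), with v = -4.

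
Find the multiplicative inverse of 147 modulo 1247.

1001

gcd(1247, 147) = 1  (1247 = 8·147 + 71, 147 = 2·71 + 5, 71 = 14·5 + 1, 5 = 5·1).
Back-substituting, 147·(-246) + 1247·(29) = 1.
So 147·-246 ≡ 1 (mod 1247), and -246 mod 1247 = 1001.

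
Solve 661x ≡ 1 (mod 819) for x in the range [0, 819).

565

gcd(819, 661) = 1.
By Bézout, 661·(-254) + 819·(205) = 1.
So 661·-254 ≡ 1 (mod 819), and -254 mod 819 = 565.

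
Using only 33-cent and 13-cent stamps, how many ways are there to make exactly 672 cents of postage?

2

Need nonnegative integers with 33j + 13k = 672.
gcd(33, 13) = 1, and 33·(2) + 13·(-5) = 1.
So (j₀, k₀) = (1344, -3360); general j = 1344 + 13t, k = -3360 - 33t.
j ≥ 0 ⇒ t ≥ -103; k ≥ 0 ⇒ t ≤ -102. That's 2 values of t.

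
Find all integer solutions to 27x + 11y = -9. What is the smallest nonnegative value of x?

gcd(27, 11):
  27 = 2·11 + 5
  11 = 2·5 + 1
  5 = 5·1
so gcd(27, 11) = 1.
1 divides -9, so solutions exist.
Back-substitute for Bézout coefficients:
  1 = 11 - 2·5
  ... = 27·(-2) + 11·(5)
Scale by -9/1 = -9: (x₀, y₀) = (18, -45).
General solution: x = 18 + 11t, y = -45 - 27t for integer t.
x ≥ 0: smallest is 18 mod 11 = 7 (at t = -1), with y = -18.

7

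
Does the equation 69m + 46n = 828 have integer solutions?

yes

gcd(69, 46):
  69 = 1×46 + 23
  46 = 2×23
so gcd(69, 46) = 23.
23 divides 828, so integer solutions exist.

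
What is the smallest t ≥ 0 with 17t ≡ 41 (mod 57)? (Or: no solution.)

gcd(57, 17) = 1  (57 = 3·17 + 6, 17 = 2·6 + 5, 6 = 1·5 + 1, 5 = 5·1).
1 divides 41, so solutions exist.
Back-substituting, 17·(-10) + 57·(3) = 1.
So 17·(-10) ≡ 1 (mod 57); multiply by 41: t ≡ -410 (mod 57).
Smallest nonnegative: t = -410 mod 57 = 46.

46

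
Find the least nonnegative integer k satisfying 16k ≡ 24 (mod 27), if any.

15

gcd(27, 16):
  27 = 1*16 + 11
  16 = 1*11 + 5
  11 = 2*5 + 1
  5 = 5*1
so gcd(27, 16) = 1.
1 divides 24, so solutions exist.
Back-substitute for Bézout coefficients:
  1 = 11 - 2*5
  ... = 16*(-5) + 27*(3)
So 16*(-5) ≡ 1 (mod 27); multiply by 24: k ≡ -120 (mod 27).
Smallest nonnegative: k = -120 mod 27 = 15.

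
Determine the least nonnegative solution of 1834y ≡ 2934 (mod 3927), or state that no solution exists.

no solution

gcd(3927, 1834):
  3927 = 2*1834 + 259
  1834 = 7*259 + 21
  259 = 12*21 + 7
  21 = 3*7
so gcd(3927, 1834) = 7.
7 does not divide 2934, so the congruence has no solution.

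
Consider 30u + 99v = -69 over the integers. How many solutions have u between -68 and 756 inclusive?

25

gcd(99, 30) = 3.
By Bézout, 30·(10) + 99·(-3) = 3.
Particular solution: (1, -1).
General solution: u = 1 + 33t, v = -1 - 10t for integer t.
-68 ≤ 1 + 33t ≤ 756 gives t ∈ [-2, 22], which is 25 values.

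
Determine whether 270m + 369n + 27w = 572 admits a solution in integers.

gcd(369, 270) = 9.
gcd(9, 27) = 9.
9 does not divide 572 (remainder 5), so no integer solutions.

no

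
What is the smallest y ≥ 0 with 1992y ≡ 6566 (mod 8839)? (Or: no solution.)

gcd(8839, 1992):
  8839 = 4×1992 + 871
  1992 = 2×871 + 250
  871 = 3×250 + 121
  250 = 2×121 + 8
  121 = 15×8 + 1
  8 = 8×1
so gcd(8839, 1992) = 1.
1 divides 6566, so solutions exist.
Back-substitute for Bézout coefficients:
  1 = 121 - 15×8
  ... = 1992×(-1096) + 8839×(247)
So 1992×(-1096) ≡ 1 (mod 8839); multiply by 6566: y ≡ -7196336 (mod 8839).
Smallest nonnegative: y = -7196336 mod 8839 = 7449.

7449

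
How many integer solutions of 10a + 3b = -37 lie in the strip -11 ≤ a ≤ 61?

gcd(10, 3) = 1.
By Bézout, 10×(1) + 3×(-3) = 1.
Particular solution: (2, -19).
General solution: a = 2 + 3t, b = -19 - 10t for integer t.
-11 ≤ 2 + 3t ≤ 61 gives t ∈ [-4, 19], which is 24 values.

24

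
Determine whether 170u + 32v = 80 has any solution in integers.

gcd(170, 32):
  170 = 5·32 + 10
  32 = 3·10 + 2
  10 = 5·2
so gcd(170, 32) = 2.
2 divides 80, so integer solutions exist.

yes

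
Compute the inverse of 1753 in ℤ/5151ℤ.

gcd(5151, 1753):
  5151 = 2·1753 + 1645
  1753 = 1·1645 + 108
  1645 = 15·108 + 25
  108 = 4·25 + 8
  25 = 3·8 + 1
  8 = 8·1
so gcd(5151, 1753) = 1.
Back-substitute for Bézout coefficients:
  1 = 25 - 3·8
  ... = 1753·(-620) + 5151·(211)
So 1753·-620 ≡ 1 (mod 5151), and -620 mod 5151 = 4531.

4531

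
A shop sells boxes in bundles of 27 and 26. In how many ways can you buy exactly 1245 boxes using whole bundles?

1

Need nonnegative integers with 27j + 26k = 1245.
gcd(27, 26) = 1, and 27·(1) + 26·(-1) = 1.
So (j₀, k₀) = (1245, -1245); general j = 1245 + 26t, k = -1245 - 27t.
j ≥ 0 ⇒ t ≥ -47; k ≥ 0 ⇒ t ≤ -47. That's 1 value of t.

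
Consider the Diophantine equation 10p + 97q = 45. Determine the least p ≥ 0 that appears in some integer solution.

53

gcd(97, 10) = 1.
1 divides 45, so solutions exist.
By Bézout, 10*(-29) + 97*(3) = 1.
Scale by 45/1 = 45: (p₀, q₀) = (-1305, 135).
General solution: p = -1305 + 97t, q = 135 - 10t for integer t.
p ≥ 0: smallest is -1305 mod 97 = 53 (at t = 14), with q = -5.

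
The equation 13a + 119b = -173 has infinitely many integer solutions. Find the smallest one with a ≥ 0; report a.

5

gcd(119, 13) = 1.
1 divides -173, so solutions exist.
By Bézout, 13·(55) + 119·(-6) = 1.
Scale by -173/1 = -173: (a₀, b₀) = (-9515, 1038).
General solution: a = -9515 + 119t, b = 1038 - 13t for integer t.
a ≥ 0: smallest is -9515 mod 119 = 5 (at t = 80), with b = -2.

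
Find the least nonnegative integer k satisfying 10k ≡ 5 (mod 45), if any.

5

gcd(45, 10) = 5  (45 = 4×10 + 5, 10 = 2×5).
5 divides 5, so solutions exist.
Back-substituting, 10×(-4) + 45×(1) = 5.
So 10×(-4) ≡ 5 (mod 45); multiply by 1: k ≡ -4 (mod 9).
Smallest nonnegative: k = -4 mod 9 = 5.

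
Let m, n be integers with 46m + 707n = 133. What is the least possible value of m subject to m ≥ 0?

gcd(707, 46) = 1.
1 divides 133, so solutions exist.
By Bézout, 46·(-292) + 707·(19) = 1.
Scale by 133/1 = 133: (m₀, n₀) = (-38836, 2527).
General solution: m = -38836 + 707t, n = 2527 - 46t for integer t.
m ≥ 0: smallest is -38836 mod 707 = 49 (at t = 55), with n = -3.

49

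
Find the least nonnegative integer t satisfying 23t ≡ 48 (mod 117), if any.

gcd(117, 23) = 1.
1 divides 48, so solutions exist.
By Bézout, 23*(56) + 117*(-11) = 1.
So 23*(56) ≡ 1 (mod 117); multiply by 48: t ≡ 2688 (mod 117).
Smallest nonnegative: t = 2688 mod 117 = 114.

114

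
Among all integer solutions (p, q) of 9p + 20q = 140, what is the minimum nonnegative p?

0

gcd(20, 9):
  20 = 2·9 + 2
  9 = 4·2 + 1
  2 = 2·1
so gcd(20, 9) = 1.
1 divides 140, so solutions exist.
Back-substitute for Bézout coefficients:
  1 = 9 - 4·2
  ... = 9·(9) + 20·(-4)
Scale by 140/1 = 140: (p₀, q₀) = (1260, -560).
General solution: p = 1260 + 20t, q = -560 - 9t for integer t.
p ≥ 0: smallest is 1260 mod 20 = 0 (at t = -63), with q = 7.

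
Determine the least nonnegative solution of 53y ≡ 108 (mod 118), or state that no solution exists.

gcd(118, 53) = 1.
1 divides 108, so solutions exist.
By Bézout, 53·(49) + 118·(-22) = 1.
So 53·(49) ≡ 1 (mod 118); multiply by 108: y ≡ 5292 (mod 118).
Smallest nonnegative: y = 5292 mod 118 = 100.

100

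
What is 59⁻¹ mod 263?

gcd(263, 59):
  263 = 4·59 + 27
  59 = 2·27 + 5
  27 = 5·5 + 2
  5 = 2·2 + 1
  2 = 2·1
so gcd(263, 59) = 1.
Back-substitute for Bézout coefficients:
  1 = 5 - 2·2
  ... = 59·(107) + 263·(-24)
So 59·107 ≡ 1 (mod 263), and 107 mod 263 = 107.

107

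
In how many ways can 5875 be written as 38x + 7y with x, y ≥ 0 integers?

22

gcd(38, 7):
  38 = 5·7 + 3
  7 = 2·3 + 1
  3 = 3·1
so gcd(38, 7) = 1.
Back-substitute for Bézout coefficients:
  1 = 7 - 2·3
  ... = 38·(-2) + 7·(11)
Scale by 5875: one solution is (-11750, 64625). Reduce x mod 7: (3, 823).
General: x = 3 + 7t, y = 823 - 38t.
x ≥ 0 ⇒ t ≥ 0; y ≥ 0 ⇒ t ≤ 21. So t ∈ [0, 21]: 22 solutions.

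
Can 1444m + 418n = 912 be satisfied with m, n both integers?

yes

gcd(1444, 418) = 38.
38 divides 912, so integer solutions exist.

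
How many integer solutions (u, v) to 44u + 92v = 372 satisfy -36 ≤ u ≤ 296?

14

gcd(92, 44) = 4  (92 = 2·44 + 4, 44 = 11·4).
Back-substituting, 44·(-2) + 92·(1) = 4.
Scale by 93: particular solution (-186, 93); reduce u mod 23: (21, -6).
General solution: u = 21 + 23t, v = -6 - 11t for integer t.
-36 ≤ 21 + 23t ≤ 296 gives t ∈ [-2, 11], which is 14 values.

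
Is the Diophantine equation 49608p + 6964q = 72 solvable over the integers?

gcd(49608, 6964) = 4  (49608 = 7×6964 + 860, 6964 = 8×860 + 84, 860 = 10×84 + 20, 84 = 4×20 + 4, 20 = 5×4).
4 divides 72, so integer solutions exist.

yes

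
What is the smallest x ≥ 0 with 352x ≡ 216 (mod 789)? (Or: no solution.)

162

gcd(789, 352) = 1.
1 divides 216, so solutions exist.
By Bézout, 352·(-65) + 789·(29) = 1.
So 352·(-65) ≡ 1 (mod 789); multiply by 216: x ≡ -14040 (mod 789).
Smallest nonnegative: x = -14040 mod 789 = 162.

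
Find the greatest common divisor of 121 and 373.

gcd(373, 121):
  373 = 3*121 + 10
  121 = 12*10 + 1
  10 = 10*1
so gcd(373, 121) = 1.

1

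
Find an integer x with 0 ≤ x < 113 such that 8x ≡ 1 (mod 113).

99

gcd(113, 8) = 1.
By Bézout, 8·(-14) + 113·(1) = 1.
So 8·-14 ≡ 1 (mod 113), and -14 mod 113 = 99.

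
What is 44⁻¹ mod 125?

gcd(125, 44) = 1.
By Bézout, 44*(54) + 125*(-19) = 1.
So 44*54 ≡ 1 (mod 125), and 54 mod 125 = 54.

54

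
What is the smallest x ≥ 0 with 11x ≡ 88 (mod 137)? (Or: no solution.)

gcd(137, 11):
  137 = 12·11 + 5
  11 = 2·5 + 1
  5 = 5·1
so gcd(137, 11) = 1.
1 divides 88, so solutions exist.
Back-substitute for Bézout coefficients:
  1 = 11 - 2·5
  ... = 11·(25) + 137·(-2)
So 11·(25) ≡ 1 (mod 137); multiply by 88: x ≡ 2200 (mod 137).
Smallest nonnegative: x = 2200 mod 137 = 8.

8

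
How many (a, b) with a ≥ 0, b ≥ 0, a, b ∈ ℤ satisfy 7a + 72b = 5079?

10

gcd(72, 7) = 1.
By Bézout, 7×(31) + 72×(-3) = 1.
One solution: (57, 65).
General: a = 57 + 72t, b = 65 - 7t.
a ≥ 0 ⇒ t ≥ 0; b ≥ 0 ⇒ t ≤ 9. So t ∈ [0, 9]: 10 solutions.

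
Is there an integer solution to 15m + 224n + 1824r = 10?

yes

gcd(224, 15) = 1.
gcd(1, 1824) = 1.
1 divides 10, so integer solutions exist.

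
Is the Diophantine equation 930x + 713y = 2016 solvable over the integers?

gcd(930, 713) = 31  (930 = 1×713 + 217, 713 = 3×217 + 62, 217 = 3×62 + 31, 62 = 2×31).
31 does not divide 2016 (remainder 1), so no integer solutions.

no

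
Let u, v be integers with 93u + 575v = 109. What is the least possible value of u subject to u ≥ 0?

63

gcd(575, 93):
  575 = 6*93 + 17
  93 = 5*17 + 8
  17 = 2*8 + 1
  8 = 8*1
so gcd(575, 93) = 1.
1 divides 109, so solutions exist.
Back-substitute for Bézout coefficients:
  1 = 17 - 2*8
  ... = 93*(-68) + 575*(11)
Scale by 109/1 = 109: (u₀, v₀) = (-7412, 1199).
General solution: u = -7412 + 575t, v = 1199 - 93t for integer t.
u ≥ 0: smallest is -7412 mod 575 = 63 (at t = 13), with v = -10.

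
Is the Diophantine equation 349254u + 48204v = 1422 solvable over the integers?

yes

gcd(349254, 48204):
  349254 = 7*48204 + 11826
  48204 = 4*11826 + 900
  11826 = 13*900 + 126
  900 = 7*126 + 18
  126 = 7*18
so gcd(349254, 48204) = 18.
18 divides 1422, so integer solutions exist.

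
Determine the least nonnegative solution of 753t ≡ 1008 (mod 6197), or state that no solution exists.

gcd(6197, 753) = 1.
1 divides 1008, so solutions exist.
By Bézout, 753×(-609) + 6197×(74) = 1.
So 753×(-609) ≡ 1 (mod 6197); multiply by 1008: t ≡ -613872 (mod 6197).
Smallest nonnegative: t = -613872 mod 6197 = 5828.

5828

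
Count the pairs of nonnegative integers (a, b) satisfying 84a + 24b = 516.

gcd(84, 24) = 12  (84 = 3·24 + 12, 24 = 2·12).
Back-substituting, 84·(1) + 24·(-3) = 12.
Scale by 43: one solution is (43, -129). Reduce a mod 2: (1, 18).
General: a = 1 + 2t, b = 18 - 7t.
a ≥ 0 ⇒ t ≥ 0; b ≥ 0 ⇒ t ≤ 2. So t ∈ [0, 2]: 3 solutions.

3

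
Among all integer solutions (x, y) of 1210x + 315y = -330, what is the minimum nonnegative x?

57

gcd(1210, 315):
  1210 = 3*315 + 265
  315 = 1*265 + 50
  265 = 5*50 + 15
  50 = 3*15 + 5
  15 = 3*5
so gcd(1210, 315) = 5.
5 divides -330, so solutions exist.
Back-substitute for Bézout coefficients:
  5 = 50 - 3*15
  ... = 1210*(-19) + 315*(73)
Scale by -330/5 = -66: (x₀, y₀) = (1254, -4818).
General solution: x = 1254 + 63t, y = -4818 - 242t for integer t.
x ≥ 0: smallest is 1254 mod 63 = 57 (at t = -19), with y = -220.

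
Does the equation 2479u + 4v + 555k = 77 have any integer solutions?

gcd(2479, 4) = 1.
gcd(1, 555) = 1.
1 divides 77, so integer solutions exist.

yes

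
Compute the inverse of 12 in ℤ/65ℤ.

gcd(65, 12) = 1.
By Bézout, 12*(-27) + 65*(5) = 1.
So 12*-27 ≡ 1 (mod 65), and -27 mod 65 = 38.

38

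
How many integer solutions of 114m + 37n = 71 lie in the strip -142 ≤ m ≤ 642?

21

gcd(114, 37) = 1  (114 = 3·37 + 3, 37 = 12·3 + 1, 3 = 3·1).
Back-substituting, 114·(-12) + 37·(37) = 1.
Scale by 71: particular solution (-852, 2627); reduce m mod 37: (36, -109).
General solution: m = 36 + 37t, n = -109 - 114t for integer t.
-142 ≤ 36 + 37t ≤ 642 gives t ∈ [-4, 16], which is 21 values.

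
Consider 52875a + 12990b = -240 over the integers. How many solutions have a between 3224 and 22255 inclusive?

22

gcd(52875, 12990) = 15  (52875 = 4×12990 + 915, 12990 = 14×915 + 180, 915 = 5×180 + 15, 180 = 12×15).
Back-substituting, 52875×(71) + 12990×(-289) = 15.
Scale by -16: particular solution (-1136, 4624); reduce a mod 866: (596, -2426).
General solution: a = 596 + 866t, b = -2426 - 3525t for integer t.
3224 ≤ 596 + 866t ≤ 22255 gives t ∈ [4, 25], which is 22 values.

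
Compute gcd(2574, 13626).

18

gcd(13626, 2574):
  13626 = 5*2574 + 756
  2574 = 3*756 + 306
  756 = 2*306 + 144
  306 = 2*144 + 18
  144 = 8*18
so gcd(13626, 2574) = 18.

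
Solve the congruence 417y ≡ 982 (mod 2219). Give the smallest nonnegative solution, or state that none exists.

gcd(2219, 417):
  2219 = 5*417 + 134
  417 = 3*134 + 15
  134 = 8*15 + 14
  15 = 1*14 + 1
  14 = 14*1
so gcd(2219, 417) = 1.
1 divides 982, so solutions exist.
Back-substitute for Bézout coefficients:
  1 = 15 - 1*14
  ... = 417*(149) + 2219*(-28)
So 417*(149) ≡ 1 (mod 2219); multiply by 982: y ≡ 146318 (mod 2219).
Smallest nonnegative: y = 146318 mod 2219 = 2083.

2083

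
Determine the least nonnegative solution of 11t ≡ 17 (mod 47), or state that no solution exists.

40

gcd(47, 11) = 1.
1 divides 17, so solutions exist.
By Bézout, 11×(-17) + 47×(4) = 1.
So 11×(-17) ≡ 1 (mod 47); multiply by 17: t ≡ -289 (mod 47).
Smallest nonnegative: t = -289 mod 47 = 40.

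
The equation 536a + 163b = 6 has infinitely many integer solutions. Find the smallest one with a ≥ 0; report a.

gcd(536, 163) = 1.
1 divides 6, so solutions exist.
By Bézout, 536×(-52) + 163×(171) = 1.
Scale by 6/1 = 6: (a₀, b₀) = (-312, 1026).
General solution: a = -312 + 163t, b = 1026 - 536t for integer t.
a ≥ 0: smallest is -312 mod 163 = 14 (at t = 2), with b = -46.

14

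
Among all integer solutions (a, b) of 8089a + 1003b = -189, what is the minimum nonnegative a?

gcd(8089, 1003) = 1  (8089 = 8·1003 + 65, 1003 = 15·65 + 28, 65 = 2·28 + 9, 28 = 3·9 + 1, 9 = 9·1).
1 divides -189, so solutions exist.
Back-substituting, 8089·(-108) + 1003·(871) = 1.
Scale by -189/1 = -189: (a₀, b₀) = (20412, -164619).
General solution: a = 20412 + 1003t, b = -164619 - 8089t for integer t.
a ≥ 0: smallest is 20412 mod 1003 = 352 (at t = -20), with b = -2839.

352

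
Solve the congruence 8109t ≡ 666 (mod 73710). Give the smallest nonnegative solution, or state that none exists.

gcd(73710, 8109):
  73710 = 9·8109 + 729
  8109 = 11·729 + 90
  729 = 8·90 + 9
  90 = 10·9
so gcd(73710, 8109) = 9.
9 divides 666, so solutions exist.
Back-substitute for Bézout coefficients:
  9 = 729 - 8·90
  ... = 8109·(-809) + 73710·(89)
So 8109·(-809) ≡ 9 (mod 73710); multiply by 74: t ≡ -59866 (mod 8190).
Smallest nonnegative: t = -59866 mod 8190 = 5654.

5654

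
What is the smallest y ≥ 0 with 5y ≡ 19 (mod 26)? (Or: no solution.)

gcd(26, 5):
  26 = 5×5 + 1
  5 = 5×1
so gcd(26, 5) = 1.
1 divides 19, so solutions exist.
Back-substitute for Bézout coefficients:
  1 = 26 - 5×5
  ... = 5×(-5) + 26×(1)
So 5×(-5) ≡ 1 (mod 26); multiply by 19: y ≡ -95 (mod 26).
Smallest nonnegative: y = -95 mod 26 = 9.

9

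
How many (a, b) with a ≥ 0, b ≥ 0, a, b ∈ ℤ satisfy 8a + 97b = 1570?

gcd(97, 8) = 1  (97 = 12*8 + 1, 8 = 8*1).
Back-substituting, 8*(-12) + 97*(1) = 1.
Scale by 1570: one solution is (-18840, 1570). Reduce a mod 97: (75, 10).
General: a = 75 + 97t, b = 10 - 8t.
a ≥ 0 ⇒ t ≥ 0; b ≥ 0 ⇒ t ≤ 1. So t ∈ [0, 1]: 2 solutions.

2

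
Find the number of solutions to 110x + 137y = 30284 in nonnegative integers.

2

gcd(137, 110):
  137 = 1*110 + 27
  110 = 4*27 + 2
  27 = 13*2 + 1
  2 = 2*1
so gcd(137, 110) = 1.
Back-substitute for Bézout coefficients:
  1 = 27 - 13*2
  ... = 110*(-66) + 137*(53)
Scale by 30284: one solution is (-1998744, 1605052). Reduce x mod 137: (86, 152).
General: x = 86 + 137t, y = 152 - 110t.
x ≥ 0 ⇒ t ≥ 0; y ≥ 0 ⇒ t ≤ 1. So t ∈ [0, 1]: 2 solutions.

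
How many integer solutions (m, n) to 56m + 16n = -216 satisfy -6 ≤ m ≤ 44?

gcd(56, 16) = 8.
By Bézout, 56*(1) + 16*(-3) = 8.
Particular solution: (1, -17).
General solution: m = 1 + 2t, n = -17 - 7t for integer t.
-6 ≤ 1 + 2t ≤ 44 gives t ∈ [-3, 21], which is 25 values.

25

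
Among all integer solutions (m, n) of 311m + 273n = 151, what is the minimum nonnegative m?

83

gcd(311, 273):
  311 = 1×273 + 38
  273 = 7×38 + 7
  38 = 5×7 + 3
  7 = 2×3 + 1
  3 = 3×1
so gcd(311, 273) = 1.
1 divides 151, so solutions exist.
Back-substitute for Bézout coefficients:
  1 = 7 - 2×3
  ... = 311×(-79) + 273×(90)
Scale by 151/1 = 151: (m₀, n₀) = (-11929, 13590).
General solution: m = -11929 + 273t, n = 13590 - 311t for integer t.
m ≥ 0: smallest is -11929 mod 273 = 83 (at t = 44), with n = -94.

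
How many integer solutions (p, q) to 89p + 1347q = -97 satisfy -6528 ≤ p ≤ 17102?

18

gcd(1347, 89):
  1347 = 15*89 + 12
  89 = 7*12 + 5
  12 = 2*5 + 2
  5 = 2*2 + 1
  2 = 2*1
so gcd(1347, 89) = 1.
Back-substitute for Bézout coefficients:
  1 = 5 - 2*2
  ... = 89*(560) + 1347*(-37)
Scale by -97: particular solution (-54320, 3589); reduce p mod 1347: (907, -60).
General solution: p = 907 + 1347t, q = -60 - 89t for integer t.
-6528 ≤ 907 + 1347t ≤ 17102 gives t ∈ [-5, 12], which is 18 values.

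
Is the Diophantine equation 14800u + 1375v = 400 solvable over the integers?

yes

gcd(14800, 1375) = 25.
25 divides 400, so integer solutions exist.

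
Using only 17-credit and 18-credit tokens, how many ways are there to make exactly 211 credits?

Need nonnegative integers with 17j + 18k = 211.
gcd(17, 18) = 1, and 17·(-1) + 18·(1) = 1.
So (j₀, k₀) = (-211, 211); general j = -211 + 18t, k = 211 - 17t.
j ≥ 0 ⇒ t ≥ 12; k ≥ 0 ⇒ t ≤ 12. That's 1 value of t.

1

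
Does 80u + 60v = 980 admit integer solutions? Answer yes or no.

yes

gcd(80, 60) = 20  (80 = 1·60 + 20, 60 = 3·20).
20 divides 980, so integer solutions exist.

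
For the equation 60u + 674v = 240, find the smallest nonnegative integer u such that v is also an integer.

gcd(674, 60):
  674 = 11·60 + 14
  60 = 4·14 + 4
  14 = 3·4 + 2
  4 = 2·2
so gcd(674, 60) = 2.
2 divides 240, so solutions exist.
Back-substitute for Bézout coefficients:
  2 = 14 - 3·4
  ... = 60·(-146) + 674·(13)
Scale by 240/2 = 120: (u₀, v₀) = (-17520, 1560).
General solution: u = -17520 + 337t, v = 1560 - 30t for integer t.
u ≥ 0: smallest is -17520 mod 337 = 4 (at t = 52), with v = 0.

4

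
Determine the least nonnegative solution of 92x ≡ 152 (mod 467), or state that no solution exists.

gcd(467, 92) = 1.
1 divides 152, so solutions exist.
By Bézout, 92·(66) + 467·(-13) = 1.
So 92·(66) ≡ 1 (mod 467); multiply by 152: x ≡ 10032 (mod 467).
Smallest nonnegative: x = 10032 mod 467 = 225.

225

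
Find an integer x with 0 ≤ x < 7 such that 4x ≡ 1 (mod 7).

gcd(7, 4) = 1  (7 = 1·4 + 3, 4 = 1·3 + 1, 3 = 3·1).
Back-substituting, 4·(2) + 7·(-1) = 1.
So 4·2 ≡ 1 (mod 7), and 2 mod 7 = 2.

2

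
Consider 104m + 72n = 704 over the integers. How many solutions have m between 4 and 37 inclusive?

4

gcd(104, 72):
  104 = 1*72 + 32
  72 = 2*32 + 8
  32 = 4*8
so gcd(104, 72) = 8.
Back-substitute for Bézout coefficients:
  8 = 72 - 2*32
  ... = 104*(-2) + 72*(3)
Scale by 88: particular solution (-176, 264); reduce m mod 9: (4, 4).
General solution: m = 4 + 9t, n = 4 - 13t for integer t.
4 ≤ 4 + 9t ≤ 37 gives t ∈ [0, 3], which is 4 values.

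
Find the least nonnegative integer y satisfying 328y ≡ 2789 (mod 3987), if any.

2549

gcd(3987, 328) = 1.
1 divides 2789, so solutions exist.
By Bézout, 328·(547) + 3987·(-45) = 1.
So 328·(547) ≡ 1 (mod 3987); multiply by 2789: y ≡ 1525583 (mod 3987).
Smallest nonnegative: y = 1525583 mod 3987 = 2549.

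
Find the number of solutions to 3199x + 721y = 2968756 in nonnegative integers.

gcd(3199, 721):
  3199 = 4*721 + 315
  721 = 2*315 + 91
  315 = 3*91 + 42
  91 = 2*42 + 7
  42 = 6*7
so gcd(3199, 721) = 7.
Back-substitute for Bézout coefficients:
  7 = 91 - 2*42
  ... = 3199*(-16) + 721*(71)
Scale by 424108: one solution is (-6785728, 30111668). Reduce x mod 103: (15, 4051).
General: x = 15 + 103t, y = 4051 - 457t.
x ≥ 0 ⇒ t ≥ 0; y ≥ 0 ⇒ t ≤ 8. So t ∈ [0, 8]: 9 solutions.

9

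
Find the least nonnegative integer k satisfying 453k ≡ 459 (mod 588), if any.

gcd(588, 453) = 3.
3 divides 459, so solutions exist.
By Bézout, 453×(-61) + 588×(47) = 3.
So 453×(-61) ≡ 3 (mod 588); multiply by 153: k ≡ -9333 (mod 196).
Smallest nonnegative: k = -9333 mod 196 = 75.

75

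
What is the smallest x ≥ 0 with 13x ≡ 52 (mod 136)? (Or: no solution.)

gcd(136, 13) = 1  (136 = 10·13 + 6, 13 = 2·6 + 1, 6 = 6·1).
1 divides 52, so solutions exist.
Back-substituting, 13·(21) + 136·(-2) = 1.
So 13·(21) ≡ 1 (mod 136); multiply by 52: x ≡ 1092 (mod 136).
Smallest nonnegative: x = 1092 mod 136 = 4.

4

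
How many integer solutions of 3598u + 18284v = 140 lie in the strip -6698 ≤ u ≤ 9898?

13

gcd(18284, 3598):
  18284 = 5·3598 + 294
  3598 = 12·294 + 70
  294 = 4·70 + 14
  70 = 5·14
so gcd(18284, 3598) = 14.
Back-substitute for Bézout coefficients:
  14 = 294 - 4·70
  ... = 3598·(-249) + 18284·(49)
Scale by 10: particular solution (-2490, 490); reduce u mod 1306: (122, -24).
General solution: u = 122 + 1306t, v = -24 - 257t for integer t.
-6698 ≤ 122 + 1306t ≤ 9898 gives t ∈ [-5, 7], which is 13 values.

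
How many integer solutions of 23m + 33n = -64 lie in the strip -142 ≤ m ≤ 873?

31

gcd(33, 23) = 1  (33 = 1*23 + 10, 23 = 2*10 + 3, 10 = 3*3 + 1, 3 = 3*1).
Back-substituting, 23*(-10) + 33*(7) = 1.
Scale by -64: particular solution (640, -448); reduce m mod 33: (13, -11).
General solution: m = 13 + 33t, n = -11 - 23t for integer t.
-142 ≤ 13 + 33t ≤ 873 gives t ∈ [-4, 26], which is 31 values.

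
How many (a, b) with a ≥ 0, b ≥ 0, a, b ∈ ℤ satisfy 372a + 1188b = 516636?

14

gcd(1188, 372) = 12.
By Bézout, 372×(16) + 1188×(-5) = 12.
One solution: (6, 433).
General: a = 6 + 99t, b = 433 - 31t.
a ≥ 0 ⇒ t ≥ 0; b ≥ 0 ⇒ t ≤ 13. So t ∈ [0, 13]: 14 solutions.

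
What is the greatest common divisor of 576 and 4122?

18

gcd(4122, 576):
  4122 = 7*576 + 90
  576 = 6*90 + 36
  90 = 2*36 + 18
  36 = 2*18
so gcd(4122, 576) = 18.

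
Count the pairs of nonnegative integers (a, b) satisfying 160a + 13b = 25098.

12

gcd(160, 13) = 1.
By Bézout, 160·(-3) + 13·(37) = 1.
One solution: (2, 1906).
General: a = 2 + 13t, b = 1906 - 160t.
a ≥ 0 ⇒ t ≥ 0; b ≥ 0 ⇒ t ≤ 11. So t ∈ [0, 11]: 12 solutions.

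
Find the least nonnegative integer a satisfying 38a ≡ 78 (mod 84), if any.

33

gcd(84, 38) = 2  (84 = 2×38 + 8, 38 = 4×8 + 6, 8 = 1×6 + 2, 6 = 3×2).
2 divides 78, so solutions exist.
Back-substituting, 38×(-11) + 84×(5) = 2.
So 38×(-11) ≡ 2 (mod 84); multiply by 39: a ≡ -429 (mod 42).
Smallest nonnegative: a = -429 mod 42 = 33.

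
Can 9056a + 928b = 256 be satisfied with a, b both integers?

yes

gcd(9056, 928) = 32.
32 divides 256, so integer solutions exist.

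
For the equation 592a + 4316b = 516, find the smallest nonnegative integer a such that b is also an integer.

gcd(4316, 592):
  4316 = 7*592 + 172
  592 = 3*172 + 76
  172 = 2*76 + 20
  76 = 3*20 + 16
  20 = 1*16 + 4
  16 = 4*4
so gcd(4316, 592) = 4.
4 divides 516, so solutions exist.
Back-substitute for Bézout coefficients:
  4 = 20 - 1*16
  ... = 592*(-226) + 4316*(31)
Scale by 516/4 = 129: (a₀, b₀) = (-29154, 3999).
General solution: a = -29154 + 1079t, b = 3999 - 148t for integer t.
a ≥ 0: smallest is -29154 mod 1079 = 1058 (at t = 28), with b = -145.

1058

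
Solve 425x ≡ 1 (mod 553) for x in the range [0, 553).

gcd(553, 425):
  553 = 1×425 + 128
  425 = 3×128 + 41
  128 = 3×41 + 5
  41 = 8×5 + 1
  5 = 5×1
so gcd(553, 425) = 1.
Back-substitute for Bézout coefficients:
  1 = 41 - 8×5
  ... = 425×(108) + 553×(-83)
So 425×108 ≡ 1 (mod 553), and 108 mod 553 = 108.

108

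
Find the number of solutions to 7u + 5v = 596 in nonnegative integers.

gcd(7, 5) = 1  (7 = 1×5 + 2, 5 = 2×2 + 1, 2 = 2×1).
Back-substituting, 7×(-2) + 5×(3) = 1.
Scale by 596: one solution is (-1192, 1788). Reduce u mod 5: (3, 115).
General: u = 3 + 5t, v = 115 - 7t.
u ≥ 0 ⇒ t ≥ 0; v ≥ 0 ⇒ t ≤ 16. So t ∈ [0, 16]: 17 solutions.

17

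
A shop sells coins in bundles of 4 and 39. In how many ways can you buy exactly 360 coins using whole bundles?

3

Need nonnegative integers with 4j + 39k = 360.
gcd(4, 39) = 1, and 4·(10) + 39·(-1) = 1.
So (j₀, k₀) = (3600, -360); general j = 3600 + 39t, k = -360 - 4t.
j ≥ 0 ⇒ t ≥ -92; k ≥ 0 ⇒ t ≤ -90. That's 3 values of t.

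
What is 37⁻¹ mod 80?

gcd(80, 37):
  80 = 2·37 + 6
  37 = 6·6 + 1
  6 = 6·1
so gcd(80, 37) = 1.
Back-substitute for Bézout coefficients:
  1 = 37 - 6·6
  ... = 37·(13) + 80·(-6)
So 37·13 ≡ 1 (mod 80), and 13 mod 80 = 13.

13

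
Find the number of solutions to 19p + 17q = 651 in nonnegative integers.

2

gcd(19, 17) = 1  (19 = 1*17 + 2, 17 = 8*2 + 1, 2 = 2*1).
Back-substituting, 19*(-8) + 17*(9) = 1.
Scale by 651: one solution is (-5208, 5859). Reduce p mod 17: (11, 26).
General: p = 11 + 17t, q = 26 - 19t.
p ≥ 0 ⇒ t ≥ 0; q ≥ 0 ⇒ t ≤ 1. So t ∈ [0, 1]: 2 solutions.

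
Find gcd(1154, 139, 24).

1

gcd(1154, 139) = 1  (1154 = 8·139 + 42, 139 = 3·42 + 13, 42 = 3·13 + 3, 13 = 4·3 + 1, 3 = 3·1).
gcd(1, 24) = 1.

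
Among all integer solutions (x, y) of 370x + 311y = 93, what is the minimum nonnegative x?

107

gcd(370, 311):
  370 = 1×311 + 59
  311 = 5×59 + 16
  59 = 3×16 + 11
  16 = 1×11 + 5
  11 = 2×5 + 1
  5 = 5×1
so gcd(370, 311) = 1.
1 divides 93, so solutions exist.
Back-substitute for Bézout coefficients:
  1 = 11 - 2×5
  ... = 370×(58) + 311×(-69)
Scale by 93/1 = 93: (x₀, y₀) = (5394, -6417).
General solution: x = 5394 + 311t, y = -6417 - 370t for integer t.
x ≥ 0: smallest is 5394 mod 311 = 107 (at t = -17), with y = -127.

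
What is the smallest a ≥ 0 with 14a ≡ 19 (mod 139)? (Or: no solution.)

gcd(139, 14) = 1  (139 = 9·14 + 13, 14 = 1·13 + 1, 13 = 13·1).
1 divides 19, so solutions exist.
Back-substituting, 14·(10) + 139·(-1) = 1.
So 14·(10) ≡ 1 (mod 139); multiply by 19: a ≡ 190 (mod 139).
Smallest nonnegative: a = 190 mod 139 = 51.

51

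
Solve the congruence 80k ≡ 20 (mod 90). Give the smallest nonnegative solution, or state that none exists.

gcd(90, 80):
  90 = 1*80 + 10
  80 = 8*10
so gcd(90, 80) = 10.
10 divides 20, so solutions exist.
Back-substitute for Bézout coefficients:
  10 = 90 - 1*80
  ... = 80*(-1) + 90*(1)
So 80*(-1) ≡ 10 (mod 90); multiply by 2: k ≡ -2 (mod 9).
Smallest nonnegative: k = -2 mod 9 = 7.

7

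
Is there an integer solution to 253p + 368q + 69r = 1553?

no

gcd(368, 253):
  368 = 1×253 + 115
  253 = 2×115 + 23
  115 = 5×23
so gcd(368, 253) = 23.
gcd(23, 69) = 23.
23 does not divide 1553 (remainder 12), so no integer solutions.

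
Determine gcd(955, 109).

1

gcd(955, 109):
  955 = 8·109 + 83
  109 = 1·83 + 26
  83 = 3·26 + 5
  26 = 5·5 + 1
  5 = 5·1
so gcd(955, 109) = 1.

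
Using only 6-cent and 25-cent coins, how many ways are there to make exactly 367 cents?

Need nonnegative integers with 6j + 25k = 367.
gcd(6, 25) = 1, and 6·(-4) + 25·(1) = 1.
So (j₀, k₀) = (-1468, 367); general j = -1468 + 25t, k = 367 - 6t.
j ≥ 0 ⇒ t ≥ 59; k ≥ 0 ⇒ t ≤ 61. That's 3 values of t.

3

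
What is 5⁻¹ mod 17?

gcd(17, 5) = 1  (17 = 3*5 + 2, 5 = 2*2 + 1, 2 = 2*1).
Back-substituting, 5*(7) + 17*(-2) = 1.
So 5*7 ≡ 1 (mod 17), and 7 mod 17 = 7.

7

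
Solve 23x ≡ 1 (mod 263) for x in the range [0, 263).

183

gcd(263, 23):
  263 = 11*23 + 10
  23 = 2*10 + 3
  10 = 3*3 + 1
  3 = 3*1
so gcd(263, 23) = 1.
Back-substitute for Bézout coefficients:
  1 = 10 - 3*3
  ... = 23*(-80) + 263*(7)
So 23*-80 ≡ 1 (mod 263), and -80 mod 263 = 183.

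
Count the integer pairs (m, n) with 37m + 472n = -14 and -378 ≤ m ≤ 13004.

gcd(472, 37):
  472 = 12*37 + 28
  37 = 1*28 + 9
  28 = 3*9 + 1
  9 = 9*1
so gcd(472, 37) = 1.
Back-substitute for Bézout coefficients:
  1 = 28 - 3*9
  ... = 37*(-51) + 472*(4)
Scale by -14: particular solution (714, -56); reduce m mod 472: (242, -19).
General solution: m = 242 + 472t, n = -19 - 37t for integer t.
-378 ≤ 242 + 472t ≤ 13004 gives t ∈ [-1, 27], which is 29 values.

29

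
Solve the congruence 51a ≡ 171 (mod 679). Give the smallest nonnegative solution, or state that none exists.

gcd(679, 51) = 1.
1 divides 171, so solutions exist.
By Bézout, 51·(-213) + 679·(16) = 1.
So 51·(-213) ≡ 1 (mod 679); multiply by 171: a ≡ -36423 (mod 679).
Smallest nonnegative: a = -36423 mod 679 = 243.

243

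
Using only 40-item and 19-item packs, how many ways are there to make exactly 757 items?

Need nonnegative integers with 40j + 19k = 757.
gcd(40, 19) = 1, and 40·(-9) + 19·(19) = 1.
So (j₀, k₀) = (-6813, 14383); general j = -6813 + 19t, k = 14383 - 40t.
j ≥ 0 ⇒ t ≥ 359; k ≥ 0 ⇒ t ≤ 359. That's 1 value of t.

1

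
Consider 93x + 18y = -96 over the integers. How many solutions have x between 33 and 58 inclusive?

gcd(93, 18) = 3.
By Bézout, 93*(1) + 18*(-5) = 3.
Particular solution: (4, -26).
General solution: x = 4 + 6t, y = -26 - 31t for integer t.
33 ≤ 4 + 6t ≤ 58 gives t ∈ [5, 9], which is 5 values.

5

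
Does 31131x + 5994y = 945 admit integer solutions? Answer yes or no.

gcd(31131, 5994) = 27.
27 divides 945, so integer solutions exist.

yes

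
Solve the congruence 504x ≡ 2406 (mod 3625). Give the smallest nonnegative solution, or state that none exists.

gcd(3625, 504) = 1  (3625 = 7*504 + 97, 504 = 5*97 + 19, 97 = 5*19 + 2, 19 = 9*2 + 1, 2 = 2*1).
1 divides 2406, so solutions exist.
Back-substituting, 504*(1719) + 3625*(-239) = 1.
So 504*(1719) ≡ 1 (mod 3625); multiply by 2406: x ≡ 4135914 (mod 3625).
Smallest nonnegative: x = 4135914 mod 3625 = 3414.

3414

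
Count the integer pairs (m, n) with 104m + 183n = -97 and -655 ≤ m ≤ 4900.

gcd(183, 104) = 1.
By Bézout, 104*(44) + 183*(-25) = 1.
Particular solution: (124, -71).
General solution: m = 124 + 183t, n = -71 - 104t for integer t.
-655 ≤ 124 + 183t ≤ 4900 gives t ∈ [-4, 26], which is 31 values.

31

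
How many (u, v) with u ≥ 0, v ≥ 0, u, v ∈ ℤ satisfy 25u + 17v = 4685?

gcd(25, 17):
  25 = 1·17 + 8
  17 = 2·8 + 1
  8 = 8·1
so gcd(25, 17) = 1.
Back-substitute for Bézout coefficients:
  1 = 17 - 2·8
  ... = 25·(-2) + 17·(3)
Scale by 4685: one solution is (-9370, 14055). Reduce u mod 17: (14, 255).
General: u = 14 + 17t, v = 255 - 25t.
u ≥ 0 ⇒ t ≥ 0; v ≥ 0 ⇒ t ≤ 10. So t ∈ [0, 10]: 11 solutions.

11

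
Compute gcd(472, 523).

gcd(523, 472):
  523 = 1·472 + 51
  472 = 9·51 + 13
  51 = 3·13 + 12
  13 = 1·12 + 1
  12 = 12·1
so gcd(523, 472) = 1.

1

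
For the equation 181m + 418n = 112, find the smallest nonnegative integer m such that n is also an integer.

gcd(418, 181):
  418 = 2·181 + 56
  181 = 3·56 + 13
  56 = 4·13 + 4
  13 = 3·4 + 1
  4 = 4·1
so gcd(418, 181) = 1.
1 divides 112, so solutions exist.
Back-substitute for Bézout coefficients:
  1 = 13 - 3·4
  ... = 181·(97) + 418·(-42)
Scale by 112/1 = 112: (m₀, n₀) = (10864, -4704).
General solution: m = 10864 + 418t, n = -4704 - 181t for integer t.
m ≥ 0: smallest is 10864 mod 418 = 414 (at t = -25), with n = -179.

414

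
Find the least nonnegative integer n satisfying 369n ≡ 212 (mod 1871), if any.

gcd(1871, 369):
  1871 = 5·369 + 26
  369 = 14·26 + 5
  26 = 5·5 + 1
  5 = 5·1
so gcd(1871, 369) = 1.
1 divides 212, so solutions exist.
Back-substitute for Bézout coefficients:
  1 = 26 - 5·5
  ... = 369·(-360) + 1871·(71)
So 369·(-360) ≡ 1 (mod 1871); multiply by 212: n ≡ -76320 (mod 1871).
Smallest nonnegative: n = -76320 mod 1871 = 391.

391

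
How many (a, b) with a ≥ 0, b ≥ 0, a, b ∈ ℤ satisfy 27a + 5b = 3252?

gcd(27, 5) = 1  (27 = 5·5 + 2, 5 = 2·2 + 1, 2 = 2·1).
Back-substituting, 27·(-2) + 5·(11) = 1.
Scale by 3252: one solution is (-6504, 35772). Reduce a mod 5: (1, 645).
General: a = 1 + 5t, b = 645 - 27t.
a ≥ 0 ⇒ t ≥ 0; b ≥ 0 ⇒ t ≤ 23. So t ∈ [0, 23]: 24 solutions.

24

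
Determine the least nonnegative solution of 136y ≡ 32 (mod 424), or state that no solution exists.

gcd(424, 136) = 8  (424 = 3·136 + 16, 136 = 8·16 + 8, 16 = 2·8).
8 divides 32, so solutions exist.
Back-substituting, 136·(25) + 424·(-8) = 8.
So 136·(25) ≡ 8 (mod 424); multiply by 4: y ≡ 100 (mod 53).
Smallest nonnegative: y = 100 mod 53 = 47.

47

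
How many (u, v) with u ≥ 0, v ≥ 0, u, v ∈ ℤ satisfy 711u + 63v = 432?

0

gcd(711, 63) = 9.
By Bézout, 711*(-3) + 63*(34) = 9.
One solution: (3, -27).
General: u = 3 + 7t, v = -27 - 79t.
u ≥ 0 ⇒ t ≥ 0; v ≥ 0 ⇒ t ≤ -1. So t ∈ [0, -1]: 0 solutions.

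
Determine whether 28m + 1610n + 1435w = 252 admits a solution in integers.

yes

gcd(1610, 28) = 14  (1610 = 57·28 + 14, 28 = 2·14).
gcd(14, 1435) = 7.
7 divides 252, so integer solutions exist.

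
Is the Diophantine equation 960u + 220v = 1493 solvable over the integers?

gcd(960, 220):
  960 = 4*220 + 80
  220 = 2*80 + 60
  80 = 1*60 + 20
  60 = 3*20
so gcd(960, 220) = 20.
20 does not divide 1493 (remainder 13), so no integer solutions.

no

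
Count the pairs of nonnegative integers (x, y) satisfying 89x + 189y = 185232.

gcd(189, 89) = 1.
By Bézout, 89×(17) + 189×(-8) = 1.
One solution: (15, 973).
General: x = 15 + 189t, y = 973 - 89t.
x ≥ 0 ⇒ t ≥ 0; y ≥ 0 ⇒ t ≤ 10. So t ∈ [0, 10]: 11 solutions.

11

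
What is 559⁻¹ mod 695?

gcd(695, 559) = 1  (695 = 1·559 + 136, 559 = 4·136 + 15, 136 = 9·15 + 1, 15 = 15·1).
Back-substituting, 559·(-46) + 695·(37) = 1.
So 559·-46 ≡ 1 (mod 695), and -46 mod 695 = 649.

649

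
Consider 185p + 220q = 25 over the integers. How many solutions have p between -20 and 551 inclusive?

13

gcd(220, 185):
  220 = 1×185 + 35
  185 = 5×35 + 10
  35 = 3×10 + 5
  10 = 2×5
so gcd(220, 185) = 5.
Back-substitute for Bézout coefficients:
  5 = 35 - 3×10
  ... = 185×(-19) + 220×(16)
Scale by 5: particular solution (-95, 80); reduce p mod 44: (37, -31).
General solution: p = 37 + 44t, q = -31 - 37t for integer t.
-20 ≤ 37 + 44t ≤ 551 gives t ∈ [-1, 11], which is 13 values.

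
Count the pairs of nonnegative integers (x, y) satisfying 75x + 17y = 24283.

19

gcd(75, 17) = 1  (75 = 4*17 + 7, 17 = 2*7 + 3, 7 = 2*3 + 1, 3 = 3*1).
Back-substituting, 75*(5) + 17*(-22) = 1.
Scale by 24283: one solution is (121415, -534226). Reduce x mod 17: (1, 1424).
General: x = 1 + 17t, y = 1424 - 75t.
x ≥ 0 ⇒ t ≥ 0; y ≥ 0 ⇒ t ≤ 18. So t ∈ [0, 18]: 19 solutions.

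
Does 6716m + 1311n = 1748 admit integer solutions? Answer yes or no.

yes

gcd(6716, 1311) = 23  (6716 = 5×1311 + 161, 1311 = 8×161 + 23, 161 = 7×23).
23 divides 1748, so integer solutions exist.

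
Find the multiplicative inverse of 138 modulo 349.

gcd(349, 138) = 1  (349 = 2·138 + 73, 138 = 1·73 + 65, 73 = 1·65 + 8, 65 = 8·8 + 1, 8 = 8·1).
Back-substituting, 138·(43) + 349·(-17) = 1.
So 138·43 ≡ 1 (mod 349), and 43 mod 349 = 43.

43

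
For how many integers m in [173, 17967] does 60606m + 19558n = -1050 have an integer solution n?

13

gcd(60606, 19558) = 14  (60606 = 3×19558 + 1932, 19558 = 10×1932 + 238, 1932 = 8×238 + 28, 238 = 8×28 + 14, 28 = 2×14).
Back-substituting, 60606×(-658) + 19558×(2039) = 14.
Scale by -75: particular solution (49350, -152925); reduce m mod 1397: (455, -1410).
General solution: m = 455 + 1397t, n = -1410 - 4329t for integer t.
173 ≤ 455 + 1397t ≤ 17967 gives t ∈ [0, 12], which is 13 values.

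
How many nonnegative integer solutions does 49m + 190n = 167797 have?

18

gcd(190, 49):
  190 = 3×49 + 43
  49 = 1×43 + 6
  43 = 7×6 + 1
  6 = 6×1
so gcd(190, 49) = 1.
Back-substitute for Bézout coefficients:
  1 = 43 - 7×6
  ... = 49×(-31) + 190×(8)
Scale by 167797: one solution is (-5201707, 1342376). Reduce m mod 190: (113, 854).
General: m = 113 + 190t, n = 854 - 49t.
m ≥ 0 ⇒ t ≥ 0; n ≥ 0 ⇒ t ≤ 17. So t ∈ [0, 17]: 18 solutions.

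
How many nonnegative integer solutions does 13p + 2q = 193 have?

7

gcd(13, 2) = 1.
By Bézout, 13·(1) + 2·(-6) = 1.
One solution: (1, 90).
General: p = 1 + 2t, q = 90 - 13t.
p ≥ 0 ⇒ t ≥ 0; q ≥ 0 ⇒ t ≤ 6. So t ∈ [0, 6]: 7 solutions.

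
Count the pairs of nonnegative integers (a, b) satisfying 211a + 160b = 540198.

gcd(211, 160) = 1.
By Bézout, 211·(-69) + 160·(91) = 1.
One solution: (98, 3247).
General: a = 98 + 160t, b = 3247 - 211t.
a ≥ 0 ⇒ t ≥ 0; b ≥ 0 ⇒ t ≤ 15. So t ∈ [0, 15]: 16 solutions.

16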